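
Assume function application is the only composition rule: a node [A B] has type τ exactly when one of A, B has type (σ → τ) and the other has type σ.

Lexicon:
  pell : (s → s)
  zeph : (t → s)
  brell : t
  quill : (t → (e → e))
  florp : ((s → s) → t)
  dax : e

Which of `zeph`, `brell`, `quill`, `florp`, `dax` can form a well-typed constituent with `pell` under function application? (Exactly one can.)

zeph : (t → s) — neither side's domain matches the other.
brell : t — neither side's domain matches the other.
quill : (t → (e → e)) — neither side's domain matches the other.
florp — combines: florp : ((s → s) → t) takes pell : (s → s) as argument, giving t.
dax : e — neither side's domain matches the other.

florp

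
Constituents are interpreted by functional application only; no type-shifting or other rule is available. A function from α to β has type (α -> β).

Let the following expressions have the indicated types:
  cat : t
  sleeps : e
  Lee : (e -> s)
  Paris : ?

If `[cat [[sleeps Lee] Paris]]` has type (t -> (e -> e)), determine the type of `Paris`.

(s -> (t -> (t -> (e -> e))))

For [cat [[sleeps Lee] Paris]] to have type (t -> (e -> e)) with cat of type t, [[sleeps Lee] Paris] must be the function: [[sleeps Lee] Paris] : (t -> (t -> (e -> e))).
For [[sleeps Lee] Paris] to have type (t -> (t -> (e -> e))) with [sleeps Lee] of type s, Paris must be the function: Paris : (s -> (t -> (t -> (e -> e)))).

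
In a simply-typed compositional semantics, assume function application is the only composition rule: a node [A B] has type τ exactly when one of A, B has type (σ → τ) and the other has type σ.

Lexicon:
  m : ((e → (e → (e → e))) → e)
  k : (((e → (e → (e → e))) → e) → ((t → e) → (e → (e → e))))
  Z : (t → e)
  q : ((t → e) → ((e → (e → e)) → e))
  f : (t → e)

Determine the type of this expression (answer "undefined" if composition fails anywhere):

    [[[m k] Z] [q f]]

[m k]: k is (((e → (e → (e → e))) → e) → ((t → e) → (e → (e → e)))), m is ((e → (e → (e → e))) → e); result ((t → e) → (e → (e → e))).
[[m k] Z]: [m k] is ((t → e) → (e → (e → e))), Z is (t → e); result (e → (e → e)).
[q f]: q is ((t → e) → ((e → (e → e)) → e)), f is (t → e); result ((e → (e → e)) → e).
[[[m k] Z] [q f]]: [q f] is ((e → (e → e)) → e), [[m k] Z] is (e → (e → e)); result e.

e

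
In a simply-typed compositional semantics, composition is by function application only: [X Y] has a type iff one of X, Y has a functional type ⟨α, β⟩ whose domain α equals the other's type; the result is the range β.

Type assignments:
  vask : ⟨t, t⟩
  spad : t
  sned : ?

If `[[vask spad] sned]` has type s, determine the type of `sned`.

At [[vask spad] sned] (required: s): [vask spad] is t, which is not a function with range s; hence sned is the functor — type ⟨t, s⟩.

⟨t, s⟩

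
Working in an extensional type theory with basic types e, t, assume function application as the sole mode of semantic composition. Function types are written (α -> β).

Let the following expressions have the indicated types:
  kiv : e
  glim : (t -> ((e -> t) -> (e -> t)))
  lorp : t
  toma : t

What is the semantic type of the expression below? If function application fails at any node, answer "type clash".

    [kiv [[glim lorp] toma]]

type clash

[glim lorp] — glim of type (t -> ((e -> t) -> (e -> t))) combines with lorp of type t: type ((e -> t) -> (e -> t)).
[[glim lorp] toma]: ((e -> t) -> (e -> t)) with t — neither is a function whose domain matches the other; composition fails here.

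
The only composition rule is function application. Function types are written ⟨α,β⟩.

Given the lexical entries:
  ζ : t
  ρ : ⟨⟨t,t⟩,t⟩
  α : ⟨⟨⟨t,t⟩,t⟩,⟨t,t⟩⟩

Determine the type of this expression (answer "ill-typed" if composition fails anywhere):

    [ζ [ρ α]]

t

At [ρ α], α : ⟨⟨⟨t,t⟩,t⟩,⟨t,t⟩⟩ takes ρ : ⟨⟨t,t⟩,t⟩, giving ⟨t,t⟩.
At [ζ [ρ α]], [ρ α] : ⟨t,t⟩ takes ζ : t, giving t.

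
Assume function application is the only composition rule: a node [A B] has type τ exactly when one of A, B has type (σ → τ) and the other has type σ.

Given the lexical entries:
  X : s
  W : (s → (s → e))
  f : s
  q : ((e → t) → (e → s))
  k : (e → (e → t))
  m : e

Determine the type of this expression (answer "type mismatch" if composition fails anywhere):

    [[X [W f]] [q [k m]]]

s

[W f]: W is (s → (s → e)), f is s; result (s → e).
[X [W f]]: [W f] is (s → e), X is s; result e.
[k m]: k is (e → (e → t)), m is e; result (e → t).
[q [k m]]: q is ((e → t) → (e → s)), [k m] is (e → t); result (e → s).
[[X [W f]] [q [k m]]]: [q [k m]] is (e → s), [X [W f]] is e; result s.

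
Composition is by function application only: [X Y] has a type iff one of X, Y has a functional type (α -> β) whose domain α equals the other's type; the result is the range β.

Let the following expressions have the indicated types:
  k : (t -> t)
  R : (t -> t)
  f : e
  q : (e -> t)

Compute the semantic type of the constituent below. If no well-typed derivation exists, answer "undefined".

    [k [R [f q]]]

[f q] — q of type (e -> t) combines with f of type e: type t.
[R [f q]] — R of type (t -> t) combines with [f q] of type t: type t.
[k [R [f q]]] — k of type (t -> t) combines with [R [f q]] of type t: type t.

t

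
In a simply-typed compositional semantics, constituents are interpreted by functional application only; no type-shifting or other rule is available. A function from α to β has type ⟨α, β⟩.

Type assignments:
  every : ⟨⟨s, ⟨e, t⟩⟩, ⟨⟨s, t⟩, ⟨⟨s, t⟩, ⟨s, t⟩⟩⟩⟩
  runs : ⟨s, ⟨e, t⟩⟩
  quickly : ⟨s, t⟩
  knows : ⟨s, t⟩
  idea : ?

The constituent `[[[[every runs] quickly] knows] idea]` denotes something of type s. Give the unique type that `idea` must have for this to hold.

⟨⟨s, t⟩, s⟩

[[[[every runs] quickly] knows] idea] must have type s. The sister [[[every runs] quickly] knows] has type ⟨s, t⟩; that is not a function onto s, so idea must be the functor, of type ⟨⟨s, t⟩, s⟩.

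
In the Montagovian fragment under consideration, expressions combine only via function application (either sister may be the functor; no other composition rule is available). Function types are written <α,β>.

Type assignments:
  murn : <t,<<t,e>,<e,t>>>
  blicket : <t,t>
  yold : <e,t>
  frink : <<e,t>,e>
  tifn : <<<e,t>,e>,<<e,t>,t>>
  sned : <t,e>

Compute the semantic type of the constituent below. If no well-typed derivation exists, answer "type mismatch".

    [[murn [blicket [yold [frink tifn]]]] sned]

[frink tifn]: tifn is <<<e,t>,e>,<<e,t>,t>>, frink is <<e,t>,e>; result <<e,t>,t>.
[yold [frink tifn]]: [frink tifn] is <<e,t>,t>, yold is <e,t>; result t.
[blicket [yold [frink tifn]]]: blicket is <t,t>, [yold [frink tifn]] is t; result t.
[murn [blicket [yold [frink tifn]]]]: murn is <t,<<t,e>,<e,t>>>, [blicket [yold [frink tifn]]] is t; result <<t,e>,<e,t>>.
[[murn [blicket [yold [frink tifn]]]] sned]: [murn [blicket [yold [frink tifn]]]] is <<t,e>,<e,t>>, sned is <t,e>; result <e,t>.

<e,t>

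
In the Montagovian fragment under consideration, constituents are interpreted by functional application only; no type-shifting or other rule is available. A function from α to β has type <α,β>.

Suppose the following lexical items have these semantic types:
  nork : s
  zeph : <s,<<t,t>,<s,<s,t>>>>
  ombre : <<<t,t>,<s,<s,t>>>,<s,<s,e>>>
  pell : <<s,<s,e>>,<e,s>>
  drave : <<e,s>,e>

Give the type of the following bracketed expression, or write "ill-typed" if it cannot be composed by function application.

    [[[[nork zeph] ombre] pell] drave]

[nork zeph]: <s,<<t,t>,<s,<s,t>>>> applied to s yields <<t,t>,<s,<s,t>>>.
[[nork zeph] ombre]: <<<t,t>,<s,<s,t>>>,<s,<s,e>>> applied to <<t,t>,<s,<s,t>>> yields <s,<s,e>>.
[[[nork zeph] ombre] pell]: <<s,<s,e>>,<e,s>> applied to <s,<s,e>> yields <e,s>.
[[[[nork zeph] ombre] pell] drave]: <<e,s>,e> applied to <e,s> yields e.

e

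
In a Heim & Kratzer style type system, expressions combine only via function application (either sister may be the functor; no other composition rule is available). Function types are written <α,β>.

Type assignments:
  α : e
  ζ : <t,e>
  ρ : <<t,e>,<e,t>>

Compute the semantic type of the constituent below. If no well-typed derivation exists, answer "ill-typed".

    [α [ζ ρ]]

[ζ ρ] — ρ of type <<t,e>,<e,t>> combines with ζ of type <t,e>: type <e,t>.
[α [ζ ρ]] — [ζ ρ] of type <e,t> combines with α of type e: type t.

t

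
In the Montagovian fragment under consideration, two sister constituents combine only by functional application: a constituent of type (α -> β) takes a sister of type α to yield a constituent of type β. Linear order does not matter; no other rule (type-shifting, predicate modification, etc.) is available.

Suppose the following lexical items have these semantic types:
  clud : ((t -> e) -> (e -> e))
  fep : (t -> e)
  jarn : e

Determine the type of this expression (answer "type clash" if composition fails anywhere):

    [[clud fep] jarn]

e

[clud fep]: functor clud : ((t -> e) -> (e -> e)), argument fep : (t -> e); result (e -> e).
[[clud fep] jarn]: functor [clud fep] : (e -> e), argument jarn : e; result e.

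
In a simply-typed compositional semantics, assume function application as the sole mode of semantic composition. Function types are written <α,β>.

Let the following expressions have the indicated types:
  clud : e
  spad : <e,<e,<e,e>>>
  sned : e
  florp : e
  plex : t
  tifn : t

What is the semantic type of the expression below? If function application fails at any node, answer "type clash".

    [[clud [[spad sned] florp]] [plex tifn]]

type clash

[spad sned]: <e,<e,<e,e>>> applied to e yields <e,<e,e>>.
[[spad sned] florp]: <e,<e,e>> applied to e yields <e,e>.
[clud [[spad sned] florp]]: <e,e> applied to e yields e.
[plex tifn]: t with t — neither is a function whose domain matches the other; composition fails here.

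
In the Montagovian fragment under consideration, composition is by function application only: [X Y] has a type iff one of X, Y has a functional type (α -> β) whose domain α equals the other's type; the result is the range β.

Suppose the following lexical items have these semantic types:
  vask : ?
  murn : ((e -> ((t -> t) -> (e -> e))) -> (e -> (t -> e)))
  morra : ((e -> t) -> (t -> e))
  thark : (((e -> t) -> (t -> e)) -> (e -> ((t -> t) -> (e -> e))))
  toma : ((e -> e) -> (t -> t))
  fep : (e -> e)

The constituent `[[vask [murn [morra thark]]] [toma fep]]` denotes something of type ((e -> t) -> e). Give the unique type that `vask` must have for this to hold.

[[vask [murn [morra thark]]] [toma fep]] must have type ((e -> t) -> e). The sister [toma fep] has type (t -> t); that is not a function onto ((e -> t) -> e), so [vask [murn [morra thark]]] must be the functor, of type ((t -> t) -> ((e -> t) -> e)).
[vask [murn [morra thark]]] must have type ((t -> t) -> ((e -> t) -> e)). The sister [murn [morra thark]] has type (e -> (t -> e)); that is not a function onto ((t -> t) -> ((e -> t) -> e)), so vask must be the functor, of type ((e -> (t -> e)) -> ((t -> t) -> ((e -> t) -> e))).

((e -> (t -> e)) -> ((t -> t) -> ((e -> t) -> e)))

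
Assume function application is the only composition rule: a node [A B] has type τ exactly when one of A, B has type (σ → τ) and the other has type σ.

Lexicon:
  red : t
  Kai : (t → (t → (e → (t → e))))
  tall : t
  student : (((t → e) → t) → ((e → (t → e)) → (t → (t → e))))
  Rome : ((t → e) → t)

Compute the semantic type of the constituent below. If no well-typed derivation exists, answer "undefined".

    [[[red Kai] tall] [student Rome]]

[red Kai]: Kai is (t → (t → (e → (t → e)))), red is t; result (t → (e → (t → e))).
[[red Kai] tall]: [red Kai] is (t → (e → (t → e))), tall is t; result (e → (t → e)).
[student Rome]: student is (((t → e) → t) → ((e → (t → e)) → (t → (t → e)))), Rome is ((t → e) → t); result ((e → (t → e)) → (t → (t → e))).
[[[red Kai] tall] [student Rome]]: [student Rome] is ((e → (t → e)) → (t → (t → e))), [[red Kai] tall] is (e → (t → e)); result (t → (t → e)).

(t → (t → e))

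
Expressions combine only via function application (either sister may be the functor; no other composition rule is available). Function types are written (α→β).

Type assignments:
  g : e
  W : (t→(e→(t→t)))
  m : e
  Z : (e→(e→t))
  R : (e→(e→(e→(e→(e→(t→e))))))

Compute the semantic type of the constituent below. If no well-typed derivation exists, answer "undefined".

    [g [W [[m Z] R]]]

undefined

[m Z]: (e→(e→t)) applied to e yields (e→t).
[[m Z] R]: (e→t) with (e→(e→(e→(e→(e→(t→e)))))) — neither is a function whose domain matches the other; composition fails here.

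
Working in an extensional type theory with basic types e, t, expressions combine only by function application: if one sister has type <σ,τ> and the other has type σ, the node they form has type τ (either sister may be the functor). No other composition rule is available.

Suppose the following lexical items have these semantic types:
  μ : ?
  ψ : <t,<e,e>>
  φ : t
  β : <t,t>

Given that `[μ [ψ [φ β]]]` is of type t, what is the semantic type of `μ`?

<<e,e>,t>

At [μ [ψ [φ β]]] (required: t): [ψ [φ β]] is <e,e>, which is not a function with range t; hence μ is the functor — type <<e,e>,t>.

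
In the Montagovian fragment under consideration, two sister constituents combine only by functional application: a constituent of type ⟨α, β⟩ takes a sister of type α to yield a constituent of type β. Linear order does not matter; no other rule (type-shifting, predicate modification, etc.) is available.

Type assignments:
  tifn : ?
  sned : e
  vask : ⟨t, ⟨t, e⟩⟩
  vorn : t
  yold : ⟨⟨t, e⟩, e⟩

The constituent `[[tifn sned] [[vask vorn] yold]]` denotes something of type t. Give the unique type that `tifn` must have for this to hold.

[[tifn sned] [[vask vorn] yold]] is required to be t. [[vask vorn] yold] : e cannot yield t as functor, so [tifn sned] : ⟨e, t⟩.
[tifn sned] is required to be ⟨e, t⟩. sned : e cannot yield ⟨e, t⟩ as functor, so tifn : ⟨e, ⟨e, t⟩⟩.

⟨e, ⟨e, t⟩⟩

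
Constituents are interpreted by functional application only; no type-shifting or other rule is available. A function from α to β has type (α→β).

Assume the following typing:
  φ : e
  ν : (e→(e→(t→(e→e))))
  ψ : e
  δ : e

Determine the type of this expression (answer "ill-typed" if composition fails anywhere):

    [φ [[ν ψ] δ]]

ill-typed

[ν ψ]: (e→(e→(t→(e→e)))) applied to e yields (e→(t→(e→e))).
[[ν ψ] δ]: (e→(t→(e→e))) applied to e yields (t→(e→e)).
At [φ [[ν ψ] δ]]: neither e nor (t→(e→e)) can take the other as argument; the node is ill-typed.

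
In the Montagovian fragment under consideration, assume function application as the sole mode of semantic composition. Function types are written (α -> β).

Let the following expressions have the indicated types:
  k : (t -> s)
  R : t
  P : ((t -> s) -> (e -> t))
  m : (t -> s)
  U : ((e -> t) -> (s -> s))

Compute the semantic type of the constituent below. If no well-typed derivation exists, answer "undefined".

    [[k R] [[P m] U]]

[k R]: functor k : (t -> s), argument R : t; result s.
[P m]: functor P : ((t -> s) -> (e -> t)), argument m : (t -> s); result (e -> t).
[[P m] U]: functor U : ((e -> t) -> (s -> s)), argument [P m] : (e -> t); result (s -> s).
[[k R] [[P m] U]]: functor [[P m] U] : (s -> s), argument [k R] : s; result s.

s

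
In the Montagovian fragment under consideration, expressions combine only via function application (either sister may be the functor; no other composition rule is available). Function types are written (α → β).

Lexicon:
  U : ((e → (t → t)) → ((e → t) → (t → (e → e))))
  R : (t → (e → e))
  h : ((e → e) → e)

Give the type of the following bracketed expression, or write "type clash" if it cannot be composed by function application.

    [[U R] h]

type clash

[U R]: ((e → (t → t)) → ((e → t) → (t → (e → e)))) with (t → (e → e)) — neither is a function whose domain matches the other; composition fails here.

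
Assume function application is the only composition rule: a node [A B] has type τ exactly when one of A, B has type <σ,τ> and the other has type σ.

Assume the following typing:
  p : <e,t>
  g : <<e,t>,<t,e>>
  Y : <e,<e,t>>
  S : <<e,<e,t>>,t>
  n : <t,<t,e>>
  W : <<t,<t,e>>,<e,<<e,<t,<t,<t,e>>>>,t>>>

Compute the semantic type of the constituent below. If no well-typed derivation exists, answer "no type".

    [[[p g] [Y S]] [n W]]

<<e,<t,<t,<t,e>>>>,t>

[p g]: g is <<e,t>,<t,e>>, p is <e,t>; result <t,e>.
[Y S]: S is <<e,<e,t>>,t>, Y is <e,<e,t>>; result t.
[[p g] [Y S]]: [p g] is <t,e>, [Y S] is t; result e.
[n W]: W is <<t,<t,e>>,<e,<<e,<t,<t,<t,e>>>>,t>>>, n is <t,<t,e>>; result <e,<<e,<t,<t,<t,e>>>>,t>>.
[[[p g] [Y S]] [n W]]: [n W] is <e,<<e,<t,<t,<t,e>>>>,t>>, [[p g] [Y S]] is e; result <<e,<t,<t,<t,e>>>>,t>.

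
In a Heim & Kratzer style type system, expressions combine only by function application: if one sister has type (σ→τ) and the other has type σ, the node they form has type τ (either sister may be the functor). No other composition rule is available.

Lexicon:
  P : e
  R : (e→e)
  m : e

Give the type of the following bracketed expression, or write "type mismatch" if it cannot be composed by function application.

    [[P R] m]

[P R]: functor R : (e→e), argument P : e; result e.
[[P R] m]: e and e cannot combine by function application — type clash.

type mismatch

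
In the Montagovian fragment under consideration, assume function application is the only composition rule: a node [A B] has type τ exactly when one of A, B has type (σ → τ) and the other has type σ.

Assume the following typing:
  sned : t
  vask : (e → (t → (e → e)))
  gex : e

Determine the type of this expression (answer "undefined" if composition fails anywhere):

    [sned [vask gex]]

[vask gex]: (e → (t → (e → e))) applied to e yields (t → (e → e)).
[sned [vask gex]]: (t → (e → e)) applied to t yields (e → e).

(e → e)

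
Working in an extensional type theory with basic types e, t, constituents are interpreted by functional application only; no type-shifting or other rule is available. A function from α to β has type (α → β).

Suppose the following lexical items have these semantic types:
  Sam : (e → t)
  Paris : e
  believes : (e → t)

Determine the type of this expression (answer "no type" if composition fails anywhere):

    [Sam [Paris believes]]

[Paris believes]: (e → t) applied to e yields t.
[Sam [Paris believes]]: (e → t) with t — neither is a function whose domain matches the other; composition fails here.

no type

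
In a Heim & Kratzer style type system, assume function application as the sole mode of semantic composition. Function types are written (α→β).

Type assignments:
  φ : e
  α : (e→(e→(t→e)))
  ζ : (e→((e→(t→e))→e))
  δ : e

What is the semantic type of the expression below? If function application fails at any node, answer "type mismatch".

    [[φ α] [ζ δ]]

[φ α]: α is (e→(e→(t→e))), φ is e; result (e→(t→e)).
[ζ δ]: ζ is (e→((e→(t→e))→e)), δ is e; result ((e→(t→e))→e).
[[φ α] [ζ δ]]: [ζ δ] is ((e→(t→e))→e), [φ α] is (e→(t→e)); result e.

e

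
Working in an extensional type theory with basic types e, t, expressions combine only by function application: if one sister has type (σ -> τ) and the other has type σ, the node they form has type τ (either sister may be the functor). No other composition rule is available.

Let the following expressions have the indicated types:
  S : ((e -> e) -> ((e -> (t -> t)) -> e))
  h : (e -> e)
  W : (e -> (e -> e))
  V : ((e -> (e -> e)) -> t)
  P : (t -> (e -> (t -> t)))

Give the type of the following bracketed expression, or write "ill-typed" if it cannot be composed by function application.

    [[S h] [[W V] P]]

e

[S h] — S of type ((e -> e) -> ((e -> (t -> t)) -> e)) combines with h of type (e -> e): type ((e -> (t -> t)) -> e).
[W V] — V of type ((e -> (e -> e)) -> t) combines with W of type (e -> (e -> e)): type t.
[[W V] P] — P of type (t -> (e -> (t -> t))) combines with [W V] of type t: type (e -> (t -> t)).
[[S h] [[W V] P]] — [S h] of type ((e -> (t -> t)) -> e) combines with [[W V] P] of type (e -> (t -> t)): type e.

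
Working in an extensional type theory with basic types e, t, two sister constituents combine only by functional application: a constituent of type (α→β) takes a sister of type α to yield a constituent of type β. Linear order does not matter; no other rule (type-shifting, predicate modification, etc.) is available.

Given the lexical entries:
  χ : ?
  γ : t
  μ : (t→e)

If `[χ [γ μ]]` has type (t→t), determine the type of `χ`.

(e→(t→t))

At [χ [γ μ]] (required: (t→t)): [γ μ] is e, which is not a function with range (t→t); hence χ is the functor — type (e→(t→t)).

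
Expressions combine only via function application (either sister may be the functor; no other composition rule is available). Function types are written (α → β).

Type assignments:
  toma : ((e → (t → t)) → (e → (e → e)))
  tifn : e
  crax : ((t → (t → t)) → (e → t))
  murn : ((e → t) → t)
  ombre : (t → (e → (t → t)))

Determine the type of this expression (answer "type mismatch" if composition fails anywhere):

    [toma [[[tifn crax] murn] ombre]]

type mismatch

At [tifn crax]: neither e nor ((t → (t → t)) → (e → t)) can take the other as argument; the node is ill-typed.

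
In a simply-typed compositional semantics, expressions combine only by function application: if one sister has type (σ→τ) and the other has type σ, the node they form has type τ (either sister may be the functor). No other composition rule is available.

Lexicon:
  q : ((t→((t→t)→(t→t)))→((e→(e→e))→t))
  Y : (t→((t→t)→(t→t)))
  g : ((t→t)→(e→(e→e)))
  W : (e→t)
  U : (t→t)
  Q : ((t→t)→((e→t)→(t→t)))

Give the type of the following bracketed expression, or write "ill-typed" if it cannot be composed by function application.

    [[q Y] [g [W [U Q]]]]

[q Y] — q of type ((t→((t→t)→(t→t)))→((e→(e→e))→t)) combines with Y of type (t→((t→t)→(t→t))): type ((e→(e→e))→t).
[U Q] — Q of type ((t→t)→((e→t)→(t→t))) combines with U of type (t→t): type ((e→t)→(t→t)).
[W [U Q]] — [U Q] of type ((e→t)→(t→t)) combines with W of type (e→t): type (t→t).
[g [W [U Q]]] — g of type ((t→t)→(e→(e→e))) combines with [W [U Q]] of type (t→t): type (e→(e→e)).
[[q Y] [g [W [U Q]]]] — [q Y] of type ((e→(e→e))→t) combines with [g [W [U Q]]] of type (e→(e→e)): type t.

t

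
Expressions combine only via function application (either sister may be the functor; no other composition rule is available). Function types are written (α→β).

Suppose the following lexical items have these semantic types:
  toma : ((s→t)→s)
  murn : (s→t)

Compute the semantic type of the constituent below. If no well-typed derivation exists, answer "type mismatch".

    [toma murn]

[toma murn] — toma of type ((s→t)→s) combines with murn of type (s→t): type s.

s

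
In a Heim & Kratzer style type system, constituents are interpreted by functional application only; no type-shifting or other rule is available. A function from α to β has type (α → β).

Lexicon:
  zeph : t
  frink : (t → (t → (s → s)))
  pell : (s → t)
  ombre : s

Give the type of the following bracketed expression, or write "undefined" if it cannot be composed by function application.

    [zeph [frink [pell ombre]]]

[pell ombre]: functor pell : (s → t), argument ombre : s; result t.
[frink [pell ombre]]: functor frink : (t → (t → (s → s))), argument [pell ombre] : t; result (t → (s → s)).
[zeph [frink [pell ombre]]]: functor [frink [pell ombre]] : (t → (s → s)), argument zeph : t; result (s → s).

(s → s)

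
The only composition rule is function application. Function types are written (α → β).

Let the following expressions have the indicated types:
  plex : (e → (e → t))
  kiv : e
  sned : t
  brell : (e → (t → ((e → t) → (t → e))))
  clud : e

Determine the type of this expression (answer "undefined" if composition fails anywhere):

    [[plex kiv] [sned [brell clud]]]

At [plex kiv], plex : (e → (e → t)) takes kiv : e, giving (e → t).
At [brell clud], brell : (e → (t → ((e → t) → (t → e)))) takes clud : e, giving (t → ((e → t) → (t → e))).
At [sned [brell clud]], [brell clud] : (t → ((e → t) → (t → e))) takes sned : t, giving ((e → t) → (t → e)).
At [[plex kiv] [sned [brell clud]]], [sned [brell clud]] : ((e → t) → (t → e)) takes [plex kiv] : (e → t), giving (t → e).

(t → e)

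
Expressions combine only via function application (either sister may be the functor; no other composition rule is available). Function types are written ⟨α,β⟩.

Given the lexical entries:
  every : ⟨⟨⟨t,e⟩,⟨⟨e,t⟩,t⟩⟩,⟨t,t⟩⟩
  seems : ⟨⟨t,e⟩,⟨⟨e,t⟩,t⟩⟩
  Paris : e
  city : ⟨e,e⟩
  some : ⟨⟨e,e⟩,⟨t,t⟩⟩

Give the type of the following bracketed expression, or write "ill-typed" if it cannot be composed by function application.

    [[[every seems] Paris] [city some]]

[every seems]: every is ⟨⟨⟨t,e⟩,⟨⟨e,t⟩,t⟩⟩,⟨t,t⟩⟩, seems is ⟨⟨t,e⟩,⟨⟨e,t⟩,t⟩⟩; result ⟨t,t⟩.
[[every seems] Paris]: ⟨t,t⟩ with e — neither is a function whose domain matches the other; composition fails here.

ill-typed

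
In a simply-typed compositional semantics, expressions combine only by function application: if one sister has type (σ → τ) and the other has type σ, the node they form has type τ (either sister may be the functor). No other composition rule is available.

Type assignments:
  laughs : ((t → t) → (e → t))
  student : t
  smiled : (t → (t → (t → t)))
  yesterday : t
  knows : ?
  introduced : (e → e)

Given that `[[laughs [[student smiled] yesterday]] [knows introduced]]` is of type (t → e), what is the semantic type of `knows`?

((e → e) → ((e → t) → (t → e)))

For [[laughs [[student smiled] yesterday]] [knows introduced]] to have type (t → e) with [laughs [[student smiled] yesterday]] of type (e → t), [knows introduced] must be the function: [knows introduced] : ((e → t) → (t → e)).
For [knows introduced] to have type ((e → t) → (t → e)) with introduced of type (e → e), knows must be the function: knows : ((e → e) → ((e → t) → (t → e))).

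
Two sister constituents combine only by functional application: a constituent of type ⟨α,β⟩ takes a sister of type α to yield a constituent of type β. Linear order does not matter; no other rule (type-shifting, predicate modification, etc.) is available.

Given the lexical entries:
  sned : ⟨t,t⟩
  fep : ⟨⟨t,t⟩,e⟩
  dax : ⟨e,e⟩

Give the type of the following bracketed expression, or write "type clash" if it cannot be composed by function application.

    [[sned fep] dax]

e

[sned fep]: ⟨⟨t,t⟩,e⟩ applied to ⟨t,t⟩ yields e.
[[sned fep] dax]: ⟨e,e⟩ applied to e yields e.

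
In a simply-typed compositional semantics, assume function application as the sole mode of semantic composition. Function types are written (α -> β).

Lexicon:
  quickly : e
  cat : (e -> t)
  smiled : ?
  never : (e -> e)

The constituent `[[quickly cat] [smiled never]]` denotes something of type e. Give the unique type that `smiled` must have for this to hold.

((e -> e) -> (t -> e))

[[quickly cat] [smiled never]] must have type e. The sister [quickly cat] has type t; that is not a function onto e, so [smiled never] must be the functor, of type (t -> e).
[smiled never] must have type (t -> e). The sister never has type (e -> e); that is not a function onto (t -> e), so smiled must be the functor, of type ((e -> e) -> (t -> e)).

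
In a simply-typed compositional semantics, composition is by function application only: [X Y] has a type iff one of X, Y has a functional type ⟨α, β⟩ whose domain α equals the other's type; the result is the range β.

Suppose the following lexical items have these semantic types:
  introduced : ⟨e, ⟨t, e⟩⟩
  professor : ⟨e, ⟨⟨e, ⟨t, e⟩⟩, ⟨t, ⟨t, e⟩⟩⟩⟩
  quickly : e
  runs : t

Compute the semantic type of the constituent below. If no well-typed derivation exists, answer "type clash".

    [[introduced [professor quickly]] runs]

[professor quickly]: professor is ⟨e, ⟨⟨e, ⟨t, e⟩⟩, ⟨t, ⟨t, e⟩⟩⟩⟩, quickly is e; result ⟨⟨e, ⟨t, e⟩⟩, ⟨t, ⟨t, e⟩⟩⟩.
[introduced [professor quickly]]: [professor quickly] is ⟨⟨e, ⟨t, e⟩⟩, ⟨t, ⟨t, e⟩⟩⟩, introduced is ⟨e, ⟨t, e⟩⟩; result ⟨t, ⟨t, e⟩⟩.
[[introduced [professor quickly]] runs]: [introduced [professor quickly]] is ⟨t, ⟨t, e⟩⟩, runs is t; result ⟨t, e⟩.

⟨t, e⟩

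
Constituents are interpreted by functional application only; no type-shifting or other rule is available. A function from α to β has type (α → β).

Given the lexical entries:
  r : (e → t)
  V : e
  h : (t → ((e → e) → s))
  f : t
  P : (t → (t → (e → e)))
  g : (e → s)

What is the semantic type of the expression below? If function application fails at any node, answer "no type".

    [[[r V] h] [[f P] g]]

no type

[r V] — r of type (e → t) combines with V of type e: type t.
[[r V] h] — h of type (t → ((e → e) → s)) combines with [r V] of type t: type ((e → e) → s).
[f P] — P of type (t → (t → (e → e))) combines with f of type t: type (t → (e → e)).
[[f P] g]: (t → (e → e)) and (e → s) cannot combine by function application — type clash.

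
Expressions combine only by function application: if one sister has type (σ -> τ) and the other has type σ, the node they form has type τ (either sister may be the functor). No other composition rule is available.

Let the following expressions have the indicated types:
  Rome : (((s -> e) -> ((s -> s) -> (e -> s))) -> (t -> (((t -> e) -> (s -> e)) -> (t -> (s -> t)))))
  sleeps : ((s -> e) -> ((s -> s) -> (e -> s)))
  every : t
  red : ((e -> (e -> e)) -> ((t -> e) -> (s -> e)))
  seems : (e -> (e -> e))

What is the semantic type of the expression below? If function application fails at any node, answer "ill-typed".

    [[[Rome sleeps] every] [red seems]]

[Rome sleeps]: (((s -> e) -> ((s -> s) -> (e -> s))) -> (t -> (((t -> e) -> (s -> e)) -> (t -> (s -> t))))) applied to ((s -> e) -> ((s -> s) -> (e -> s))) yields (t -> (((t -> e) -> (s -> e)) -> (t -> (s -> t)))).
[[Rome sleeps] every]: (t -> (((t -> e) -> (s -> e)) -> (t -> (s -> t)))) applied to t yields (((t -> e) -> (s -> e)) -> (t -> (s -> t))).
[red seems]: ((e -> (e -> e)) -> ((t -> e) -> (s -> e))) applied to (e -> (e -> e)) yields ((t -> e) -> (s -> e)).
[[[Rome sleeps] every] [red seems]]: (((t -> e) -> (s -> e)) -> (t -> (s -> t))) applied to ((t -> e) -> (s -> e)) yields (t -> (s -> t)).

(t -> (s -> t))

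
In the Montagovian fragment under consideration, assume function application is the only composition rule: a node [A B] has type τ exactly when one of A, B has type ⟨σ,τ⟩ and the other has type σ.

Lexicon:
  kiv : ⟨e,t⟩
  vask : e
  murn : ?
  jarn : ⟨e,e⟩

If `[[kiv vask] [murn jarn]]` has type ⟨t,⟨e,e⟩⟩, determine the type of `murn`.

⟨⟨e,e⟩,⟨t,⟨t,⟨e,e⟩⟩⟩⟩

[[kiv vask] [murn jarn]] must have type ⟨t,⟨e,e⟩⟩. The sister [kiv vask] has type t; that is not a function onto ⟨t,⟨e,e⟩⟩, so [murn jarn] must be the functor, of type ⟨t,⟨t,⟨e,e⟩⟩⟩.
[murn jarn] must have type ⟨t,⟨t,⟨e,e⟩⟩⟩. The sister jarn has type ⟨e,e⟩; that is not a function onto ⟨t,⟨t,⟨e,e⟩⟩⟩, so murn must be the functor, of type ⟨⟨e,e⟩,⟨t,⟨t,⟨e,e⟩⟩⟩⟩.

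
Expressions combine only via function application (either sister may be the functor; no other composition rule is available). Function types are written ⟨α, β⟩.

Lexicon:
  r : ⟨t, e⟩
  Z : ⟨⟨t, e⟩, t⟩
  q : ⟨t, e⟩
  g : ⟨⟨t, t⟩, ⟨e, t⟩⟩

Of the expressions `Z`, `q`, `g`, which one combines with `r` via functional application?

Z

Z — combines: Z : ⟨⟨t, e⟩, t⟩ takes r : ⟨t, e⟩ as argument, giving t.
q : ⟨t, e⟩ — no; r wants t, and q wants t.
g : ⟨⟨t, t⟩, ⟨e, t⟩⟩ — no; r wants t, and g wants ⟨t, t⟩.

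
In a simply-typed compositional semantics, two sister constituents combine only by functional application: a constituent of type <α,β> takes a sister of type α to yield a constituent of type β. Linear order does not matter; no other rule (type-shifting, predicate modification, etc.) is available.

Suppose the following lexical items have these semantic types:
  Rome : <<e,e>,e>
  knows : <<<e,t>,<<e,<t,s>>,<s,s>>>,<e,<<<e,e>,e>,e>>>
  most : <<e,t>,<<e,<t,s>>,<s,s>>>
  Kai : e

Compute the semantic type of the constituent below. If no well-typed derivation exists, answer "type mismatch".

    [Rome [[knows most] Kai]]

At [knows most], knows : <<<e,t>,<<e,<t,s>>,<s,s>>>,<e,<<<e,e>,e>,e>>> takes most : <<e,t>,<<e,<t,s>>,<s,s>>>, giving <e,<<<e,e>,e>,e>>.
At [[knows most] Kai], [knows most] : <e,<<<e,e>,e>,e>> takes Kai : e, giving <<<e,e>,e>,e>.
At [Rome [[knows most] Kai]], [[knows most] Kai] : <<<e,e>,e>,e> takes Rome : <<e,e>,e>, giving e.

e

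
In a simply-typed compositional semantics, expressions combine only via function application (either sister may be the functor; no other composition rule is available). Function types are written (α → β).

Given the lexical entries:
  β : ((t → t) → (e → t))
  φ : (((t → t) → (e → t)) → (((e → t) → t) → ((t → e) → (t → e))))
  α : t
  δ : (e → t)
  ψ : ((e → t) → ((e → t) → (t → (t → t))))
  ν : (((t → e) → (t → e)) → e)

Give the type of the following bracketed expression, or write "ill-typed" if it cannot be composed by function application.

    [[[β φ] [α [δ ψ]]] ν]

[β φ]: φ is (((t → t) → (e → t)) → (((e → t) → t) → ((t → e) → (t → e)))), β is ((t → t) → (e → t)); result (((e → t) → t) → ((t → e) → (t → e))).
[δ ψ]: ψ is ((e → t) → ((e → t) → (t → (t → t)))), δ is (e → t); result ((e → t) → (t → (t → t))).
[α [δ ψ]]: t with ((e → t) → (t → (t → t))) — neither is a function whose domain matches the other; composition fails here.

ill-typed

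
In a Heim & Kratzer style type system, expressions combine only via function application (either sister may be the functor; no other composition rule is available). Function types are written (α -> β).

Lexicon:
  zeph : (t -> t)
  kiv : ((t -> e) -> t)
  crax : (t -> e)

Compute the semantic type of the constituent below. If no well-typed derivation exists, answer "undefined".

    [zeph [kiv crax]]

[kiv crax]: ((t -> e) -> t) applied to (t -> e) yields t.
[zeph [kiv crax]]: (t -> t) applied to t yields t.

t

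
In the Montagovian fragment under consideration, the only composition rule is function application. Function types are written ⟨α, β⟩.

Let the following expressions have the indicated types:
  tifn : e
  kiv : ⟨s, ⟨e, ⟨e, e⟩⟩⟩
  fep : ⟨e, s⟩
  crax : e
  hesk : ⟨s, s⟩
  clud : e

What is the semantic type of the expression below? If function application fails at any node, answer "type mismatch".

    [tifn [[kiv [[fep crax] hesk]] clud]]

e

[fep crax]: functor fep : ⟨e, s⟩, argument crax : e; result s.
[[fep crax] hesk]: functor hesk : ⟨s, s⟩, argument [fep crax] : s; result s.
[kiv [[fep crax] hesk]]: functor kiv : ⟨s, ⟨e, ⟨e, e⟩⟩⟩, argument [[fep crax] hesk] : s; result ⟨e, ⟨e, e⟩⟩.
[[kiv [[fep crax] hesk]] clud]: functor [kiv [[fep crax] hesk]] : ⟨e, ⟨e, e⟩⟩, argument clud : e; result ⟨e, e⟩.
[tifn [[kiv [[fep crax] hesk]] clud]]: functor [[kiv [[fep crax] hesk]] clud] : ⟨e, e⟩, argument tifn : e; result e.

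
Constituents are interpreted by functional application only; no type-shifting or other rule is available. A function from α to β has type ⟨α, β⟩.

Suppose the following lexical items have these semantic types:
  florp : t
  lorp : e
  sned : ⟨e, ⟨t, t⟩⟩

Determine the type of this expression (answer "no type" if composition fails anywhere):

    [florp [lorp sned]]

[lorp sned]: sned is ⟨e, ⟨t, t⟩⟩, lorp is e; result ⟨t, t⟩.
[florp [lorp sned]]: [lorp sned] is ⟨t, t⟩, florp is t; result t.

t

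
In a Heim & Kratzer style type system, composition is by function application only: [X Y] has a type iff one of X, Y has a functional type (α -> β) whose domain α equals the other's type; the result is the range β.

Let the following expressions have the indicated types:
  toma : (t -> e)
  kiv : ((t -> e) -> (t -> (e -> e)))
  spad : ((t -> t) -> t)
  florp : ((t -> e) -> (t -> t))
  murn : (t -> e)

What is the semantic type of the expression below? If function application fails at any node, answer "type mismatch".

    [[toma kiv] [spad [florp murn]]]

(e -> e)

At [toma kiv], kiv : ((t -> e) -> (t -> (e -> e))) takes toma : (t -> e), giving (t -> (e -> e)).
At [florp murn], florp : ((t -> e) -> (t -> t)) takes murn : (t -> e), giving (t -> t).
At [spad [florp murn]], spad : ((t -> t) -> t) takes [florp murn] : (t -> t), giving t.
At [[toma kiv] [spad [florp murn]]], [toma kiv] : (t -> (e -> e)) takes [spad [florp murn]] : t, giving (e -> e).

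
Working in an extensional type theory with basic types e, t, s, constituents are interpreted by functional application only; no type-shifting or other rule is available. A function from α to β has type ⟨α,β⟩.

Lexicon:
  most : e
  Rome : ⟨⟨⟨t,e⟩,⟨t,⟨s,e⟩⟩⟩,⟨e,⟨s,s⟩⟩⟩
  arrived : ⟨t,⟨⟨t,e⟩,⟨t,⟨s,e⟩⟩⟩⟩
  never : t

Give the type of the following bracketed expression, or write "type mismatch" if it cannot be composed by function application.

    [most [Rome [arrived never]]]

[arrived never] — arrived of type ⟨t,⟨⟨t,e⟩,⟨t,⟨s,e⟩⟩⟩⟩ combines with never of type t: type ⟨⟨t,e⟩,⟨t,⟨s,e⟩⟩⟩.
[Rome [arrived never]] — Rome of type ⟨⟨⟨t,e⟩,⟨t,⟨s,e⟩⟩⟩,⟨e,⟨s,s⟩⟩⟩ combines with [arrived never] of type ⟨⟨t,e⟩,⟨t,⟨s,e⟩⟩⟩: type ⟨e,⟨s,s⟩⟩.
[most [Rome [arrived never]]] — [Rome [arrived never]] of type ⟨e,⟨s,s⟩⟩ combines with most of type e: type ⟨s,s⟩.

⟨s,s⟩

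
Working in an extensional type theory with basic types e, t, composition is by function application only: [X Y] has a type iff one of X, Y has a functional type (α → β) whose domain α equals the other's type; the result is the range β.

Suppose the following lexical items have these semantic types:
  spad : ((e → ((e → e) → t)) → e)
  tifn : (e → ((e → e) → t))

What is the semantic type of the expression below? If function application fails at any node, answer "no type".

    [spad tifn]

[spad tifn]: spad is ((e → ((e → e) → t)) → e), tifn is (e → ((e → e) → t)); result e.

e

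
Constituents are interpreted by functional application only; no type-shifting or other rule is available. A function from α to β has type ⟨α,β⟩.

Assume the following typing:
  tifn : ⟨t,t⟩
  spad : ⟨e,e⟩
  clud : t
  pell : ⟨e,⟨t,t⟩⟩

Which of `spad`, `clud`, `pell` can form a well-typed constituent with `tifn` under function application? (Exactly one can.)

clud

spad : ⟨e,e⟩ — does not combine with tifn.
clud — combines: tifn : ⟨t,t⟩ takes clud : t as argument, giving t.
pell : ⟨e,⟨t,t⟩⟩ — does not combine with tifn.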